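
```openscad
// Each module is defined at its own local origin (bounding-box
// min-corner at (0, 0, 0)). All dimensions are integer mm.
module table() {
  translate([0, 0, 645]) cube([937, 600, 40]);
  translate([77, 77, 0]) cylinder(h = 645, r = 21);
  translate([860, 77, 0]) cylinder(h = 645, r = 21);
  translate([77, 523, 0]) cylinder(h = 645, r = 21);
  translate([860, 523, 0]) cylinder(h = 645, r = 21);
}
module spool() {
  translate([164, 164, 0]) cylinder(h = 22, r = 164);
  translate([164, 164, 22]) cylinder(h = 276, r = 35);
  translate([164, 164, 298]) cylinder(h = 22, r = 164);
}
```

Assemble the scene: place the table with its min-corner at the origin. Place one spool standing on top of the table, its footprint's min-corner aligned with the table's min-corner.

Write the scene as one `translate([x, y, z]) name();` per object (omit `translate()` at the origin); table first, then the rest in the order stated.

table();
translate([0, 0, 685]) spool();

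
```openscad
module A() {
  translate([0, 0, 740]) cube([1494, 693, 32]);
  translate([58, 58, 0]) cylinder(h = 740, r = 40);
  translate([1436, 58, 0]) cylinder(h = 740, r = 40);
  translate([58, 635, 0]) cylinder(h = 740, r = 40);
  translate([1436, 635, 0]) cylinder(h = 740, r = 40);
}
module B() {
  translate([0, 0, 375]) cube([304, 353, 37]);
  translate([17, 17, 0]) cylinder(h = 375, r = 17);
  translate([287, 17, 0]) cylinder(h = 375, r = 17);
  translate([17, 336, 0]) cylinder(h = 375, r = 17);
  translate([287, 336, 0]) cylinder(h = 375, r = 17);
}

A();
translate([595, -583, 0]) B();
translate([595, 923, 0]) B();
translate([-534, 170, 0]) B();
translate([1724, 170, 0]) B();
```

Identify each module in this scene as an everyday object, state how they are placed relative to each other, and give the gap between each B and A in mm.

Each stool's nearest face is 230 mm from the table's bounding box.

A is a table. B is a stool. Four stools sit around the table at the −y, +y, −x, +x sides. The gap between each stool and the table is 230 mm.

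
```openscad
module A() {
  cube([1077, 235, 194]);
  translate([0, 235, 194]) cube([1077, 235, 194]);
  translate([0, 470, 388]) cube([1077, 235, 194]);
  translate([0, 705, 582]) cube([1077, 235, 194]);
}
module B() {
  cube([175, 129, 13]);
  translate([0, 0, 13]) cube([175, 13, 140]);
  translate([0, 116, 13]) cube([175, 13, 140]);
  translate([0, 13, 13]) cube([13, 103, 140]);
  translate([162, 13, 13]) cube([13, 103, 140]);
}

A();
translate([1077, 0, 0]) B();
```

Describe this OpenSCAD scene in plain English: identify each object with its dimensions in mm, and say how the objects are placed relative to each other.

A is a run of 4 identical solid stair steps. Each tread is 1077×235 mm and each step block is 194 mm high. Step 1 rests on the floor; step k is offset from step 1 by (k−1)×235 mm in y and (k−1)×194 mm in z.

B is an open storage box with external size 175×129×153 mm and wall thickness 13 mm (the base is also 13 mm thick). The base covers the whole footprint; the four walls stand on the base, with the y-facing walls full-width and the x-facing walls fitting between their inner faces.

The open box is against the staircase's +x side, with their −y faces flush.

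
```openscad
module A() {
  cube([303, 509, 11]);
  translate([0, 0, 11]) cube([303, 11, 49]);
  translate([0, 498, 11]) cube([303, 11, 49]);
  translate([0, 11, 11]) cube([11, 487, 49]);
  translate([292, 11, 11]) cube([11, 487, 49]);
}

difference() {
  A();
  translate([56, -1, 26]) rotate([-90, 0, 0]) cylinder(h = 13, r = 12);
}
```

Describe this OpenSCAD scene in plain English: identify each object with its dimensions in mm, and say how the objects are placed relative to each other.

A is an open storage box with external size 303×509×60 mm and wall thickness 11 mm (the base is also 11 mm thick). The base covers the whole footprint; the four walls stand on the base, with the y-facing walls full-width and the x-facing walls fitting between their inner faces.

The open box has a circular hole of radius 12 mm through its front wall, centred at (x = 56, z = 26).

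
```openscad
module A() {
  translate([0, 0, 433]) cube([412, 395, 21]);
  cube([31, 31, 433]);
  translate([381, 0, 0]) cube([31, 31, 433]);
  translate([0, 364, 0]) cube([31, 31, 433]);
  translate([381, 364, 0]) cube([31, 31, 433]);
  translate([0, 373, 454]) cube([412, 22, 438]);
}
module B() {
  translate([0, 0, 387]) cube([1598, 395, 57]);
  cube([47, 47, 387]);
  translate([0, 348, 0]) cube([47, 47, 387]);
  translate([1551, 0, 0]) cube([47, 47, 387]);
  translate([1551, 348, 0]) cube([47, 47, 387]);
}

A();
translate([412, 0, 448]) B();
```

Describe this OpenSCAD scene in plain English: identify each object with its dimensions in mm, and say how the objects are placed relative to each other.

A is a chair: 412×395 mm seat, 21 mm thick, top at z = 454 mm, on four 31 mm square corner legs flush with the seat edges. A 22 mm thick backrest slab spans the full seat width, extending 438 mm above the seat top, its back face flush with the seat's +y edge.

B is a bench: a 1598×395 mm seat slab, 57 mm thick, top at z = 444 mm, on four 47×47 mm square legs flush with the seat corners and standing on z = 0.

The bench is beside the chair with their tops flush at z = 892.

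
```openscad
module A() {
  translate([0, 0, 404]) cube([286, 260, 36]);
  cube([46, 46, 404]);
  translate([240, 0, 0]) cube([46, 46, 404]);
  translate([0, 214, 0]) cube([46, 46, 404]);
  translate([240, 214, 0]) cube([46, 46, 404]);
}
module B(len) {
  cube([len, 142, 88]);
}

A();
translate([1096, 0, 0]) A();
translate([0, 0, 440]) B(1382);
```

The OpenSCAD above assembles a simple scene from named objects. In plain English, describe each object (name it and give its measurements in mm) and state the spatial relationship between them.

A is a four-legged stool. The seat is a 286×260×36 mm slab whose top surface is at z = 440 mm; four square legs, each 46×46 mm in cross-section, run from the floor (z = 0) to the underside of the seat, each flush with a corner of the seat.

B is a rectangular beam 1382 mm long (x), 142 mm deep (y), 88 mm thick (z).

The beam spans the tops of two stools placed 810 mm apart, resting at z = 440 mm.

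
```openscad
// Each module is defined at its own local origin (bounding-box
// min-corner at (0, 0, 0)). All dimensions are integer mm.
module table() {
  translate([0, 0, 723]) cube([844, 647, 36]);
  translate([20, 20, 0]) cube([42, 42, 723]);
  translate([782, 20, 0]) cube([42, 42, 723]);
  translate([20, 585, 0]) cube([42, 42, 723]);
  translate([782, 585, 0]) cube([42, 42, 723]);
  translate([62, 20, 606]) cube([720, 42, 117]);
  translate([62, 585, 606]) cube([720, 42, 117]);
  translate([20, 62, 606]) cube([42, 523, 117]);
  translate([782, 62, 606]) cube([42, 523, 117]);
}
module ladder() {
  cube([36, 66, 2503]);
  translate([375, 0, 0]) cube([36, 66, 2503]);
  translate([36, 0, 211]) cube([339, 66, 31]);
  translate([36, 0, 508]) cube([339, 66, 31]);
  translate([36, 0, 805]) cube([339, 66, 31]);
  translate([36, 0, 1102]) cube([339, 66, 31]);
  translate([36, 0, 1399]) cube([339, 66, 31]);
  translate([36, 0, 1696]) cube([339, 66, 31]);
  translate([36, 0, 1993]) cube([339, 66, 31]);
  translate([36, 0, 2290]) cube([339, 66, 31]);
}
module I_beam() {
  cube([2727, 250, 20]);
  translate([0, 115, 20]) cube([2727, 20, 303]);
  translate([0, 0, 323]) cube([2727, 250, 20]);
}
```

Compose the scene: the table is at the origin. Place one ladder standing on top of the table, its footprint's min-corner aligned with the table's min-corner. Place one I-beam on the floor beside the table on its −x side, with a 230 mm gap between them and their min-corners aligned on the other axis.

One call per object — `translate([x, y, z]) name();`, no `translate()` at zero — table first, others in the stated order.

table();
translate([0, 0, 759]) ladder();
translate([-2957, 0, 0]) I_beam();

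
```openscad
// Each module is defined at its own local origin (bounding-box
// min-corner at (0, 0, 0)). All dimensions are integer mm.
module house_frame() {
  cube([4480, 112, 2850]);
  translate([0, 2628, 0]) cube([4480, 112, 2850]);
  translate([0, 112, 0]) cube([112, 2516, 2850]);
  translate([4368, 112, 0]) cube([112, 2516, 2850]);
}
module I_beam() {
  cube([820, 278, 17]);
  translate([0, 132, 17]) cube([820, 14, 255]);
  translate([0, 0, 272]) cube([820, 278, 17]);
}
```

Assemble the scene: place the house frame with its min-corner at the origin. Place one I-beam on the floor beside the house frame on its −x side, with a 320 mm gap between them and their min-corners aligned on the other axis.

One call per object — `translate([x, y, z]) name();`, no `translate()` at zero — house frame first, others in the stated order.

house_frame();
translate([-1140, 0, 0]) I_beam();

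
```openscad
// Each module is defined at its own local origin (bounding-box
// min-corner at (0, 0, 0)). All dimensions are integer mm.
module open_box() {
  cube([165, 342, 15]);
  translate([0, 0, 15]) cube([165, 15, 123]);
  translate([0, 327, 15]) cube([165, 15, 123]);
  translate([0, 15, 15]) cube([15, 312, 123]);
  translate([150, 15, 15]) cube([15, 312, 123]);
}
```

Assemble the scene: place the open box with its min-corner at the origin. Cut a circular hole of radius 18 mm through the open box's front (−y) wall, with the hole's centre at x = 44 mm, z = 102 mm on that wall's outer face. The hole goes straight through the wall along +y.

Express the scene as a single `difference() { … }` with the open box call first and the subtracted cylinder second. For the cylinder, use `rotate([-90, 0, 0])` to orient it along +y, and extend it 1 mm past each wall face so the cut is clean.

difference() {
  open_box();
  translate([44, -1, 102]) rotate([-90, 0, 0]) cylinder(h = 17, r = 18);
}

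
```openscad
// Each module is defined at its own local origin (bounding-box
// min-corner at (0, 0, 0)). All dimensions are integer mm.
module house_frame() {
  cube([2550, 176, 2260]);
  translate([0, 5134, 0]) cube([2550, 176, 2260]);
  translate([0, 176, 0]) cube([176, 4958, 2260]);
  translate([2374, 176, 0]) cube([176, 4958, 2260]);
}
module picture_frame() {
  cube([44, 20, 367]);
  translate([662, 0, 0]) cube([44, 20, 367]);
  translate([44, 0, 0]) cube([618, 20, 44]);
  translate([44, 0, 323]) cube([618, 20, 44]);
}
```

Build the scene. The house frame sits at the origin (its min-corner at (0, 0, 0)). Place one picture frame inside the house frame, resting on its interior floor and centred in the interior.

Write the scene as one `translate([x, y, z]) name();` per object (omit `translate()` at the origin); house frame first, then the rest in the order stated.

house_frame();
translate([922, 2645, 0]) picture_frame();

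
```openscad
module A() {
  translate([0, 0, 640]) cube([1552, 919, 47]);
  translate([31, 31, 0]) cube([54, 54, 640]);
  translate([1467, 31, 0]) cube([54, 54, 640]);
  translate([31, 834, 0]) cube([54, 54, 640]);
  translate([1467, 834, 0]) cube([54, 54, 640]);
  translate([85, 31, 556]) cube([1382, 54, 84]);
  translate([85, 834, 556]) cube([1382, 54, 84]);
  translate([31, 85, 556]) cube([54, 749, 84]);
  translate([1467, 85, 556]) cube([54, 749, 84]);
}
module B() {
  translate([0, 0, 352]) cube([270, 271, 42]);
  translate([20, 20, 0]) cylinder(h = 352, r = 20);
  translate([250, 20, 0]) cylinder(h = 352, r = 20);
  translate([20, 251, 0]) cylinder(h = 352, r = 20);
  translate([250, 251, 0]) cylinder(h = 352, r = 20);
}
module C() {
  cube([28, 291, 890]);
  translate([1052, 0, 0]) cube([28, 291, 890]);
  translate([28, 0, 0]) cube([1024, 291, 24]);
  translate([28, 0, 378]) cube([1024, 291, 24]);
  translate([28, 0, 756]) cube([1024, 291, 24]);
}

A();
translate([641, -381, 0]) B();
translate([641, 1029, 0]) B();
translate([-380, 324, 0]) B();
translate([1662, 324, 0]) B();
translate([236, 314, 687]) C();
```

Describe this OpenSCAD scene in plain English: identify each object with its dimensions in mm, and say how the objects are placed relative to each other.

A is a rectangular dining table. The top is 1552×919×47 mm with its upper surface at z = 687 mm. It stands on four 54×54 mm square legs, each inset 31 mm from the nearest pair of top edges, running from the floor to the underside of the top. Four apron rails, 54 mm thick and 84 mm tall, run between adjacent legs with their top edges flush with the underside of the top and their outer faces flush with the legs' outer faces.

B is a four-legged stool. The seat is a 270×271×42 mm slab whose top surface is at z = 394 mm; four round legs, each 40 mm in diameter, run from the floor (z = 0) to the underside of the seat, each leg's axis is inset half a diameter from the nearest pair of seat edges (so the leg's bounding box is flush with the corner).

C is an open bookshelf. Two side panels, each 28 mm thick, 291 mm deep and 890 mm tall, stand 1080 mm apart (outside-to-outside). Between them sit 3 shelves, each 24 mm thick and 291 mm deep, spanning the full gap between the sides. The bottom shelf rests on the floor (its underside at z = 0) and the clear gap between one shelf's top and the next shelf's underside is 354 mm.

Four stools sit around the table at the −y, +y, −x, +x sides. The bookshelf is on top of the table, centred.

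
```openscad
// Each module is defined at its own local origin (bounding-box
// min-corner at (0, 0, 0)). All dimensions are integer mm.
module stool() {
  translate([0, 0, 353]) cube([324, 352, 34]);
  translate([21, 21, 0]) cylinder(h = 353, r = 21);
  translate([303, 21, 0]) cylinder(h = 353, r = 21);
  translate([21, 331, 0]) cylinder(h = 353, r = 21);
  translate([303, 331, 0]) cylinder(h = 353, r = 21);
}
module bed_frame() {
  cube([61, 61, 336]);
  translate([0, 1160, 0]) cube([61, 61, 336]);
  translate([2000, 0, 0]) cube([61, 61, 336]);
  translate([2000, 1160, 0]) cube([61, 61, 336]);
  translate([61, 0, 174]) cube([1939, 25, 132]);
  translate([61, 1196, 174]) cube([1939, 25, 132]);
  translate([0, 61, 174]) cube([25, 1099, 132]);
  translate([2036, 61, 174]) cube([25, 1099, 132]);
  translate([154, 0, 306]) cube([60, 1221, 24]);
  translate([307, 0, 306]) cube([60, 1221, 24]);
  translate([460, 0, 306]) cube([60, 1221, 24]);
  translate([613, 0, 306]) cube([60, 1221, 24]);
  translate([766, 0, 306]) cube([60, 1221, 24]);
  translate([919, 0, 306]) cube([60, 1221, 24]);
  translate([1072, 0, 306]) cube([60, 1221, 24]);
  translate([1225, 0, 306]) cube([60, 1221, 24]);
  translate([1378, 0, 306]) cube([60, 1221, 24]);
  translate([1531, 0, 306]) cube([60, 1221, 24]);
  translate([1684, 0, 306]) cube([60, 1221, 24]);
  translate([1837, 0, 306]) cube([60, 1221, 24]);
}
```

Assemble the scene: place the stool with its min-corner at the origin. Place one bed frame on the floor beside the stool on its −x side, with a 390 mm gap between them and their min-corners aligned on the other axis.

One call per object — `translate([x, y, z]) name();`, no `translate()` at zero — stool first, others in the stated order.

stool();
translate([-2451, 0, 0]) bed_frame();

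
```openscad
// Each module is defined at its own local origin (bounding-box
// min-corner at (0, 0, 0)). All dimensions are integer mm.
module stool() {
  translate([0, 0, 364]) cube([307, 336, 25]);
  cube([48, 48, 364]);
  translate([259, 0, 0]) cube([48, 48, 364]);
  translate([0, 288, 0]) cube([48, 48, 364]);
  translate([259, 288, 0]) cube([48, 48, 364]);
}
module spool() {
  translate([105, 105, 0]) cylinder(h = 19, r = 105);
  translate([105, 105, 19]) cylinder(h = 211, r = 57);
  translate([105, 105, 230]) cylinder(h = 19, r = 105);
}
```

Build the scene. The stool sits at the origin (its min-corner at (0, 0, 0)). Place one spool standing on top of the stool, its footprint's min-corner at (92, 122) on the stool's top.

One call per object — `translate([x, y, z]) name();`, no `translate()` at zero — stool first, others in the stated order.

stool();
translate([92, 122, 389]) spool();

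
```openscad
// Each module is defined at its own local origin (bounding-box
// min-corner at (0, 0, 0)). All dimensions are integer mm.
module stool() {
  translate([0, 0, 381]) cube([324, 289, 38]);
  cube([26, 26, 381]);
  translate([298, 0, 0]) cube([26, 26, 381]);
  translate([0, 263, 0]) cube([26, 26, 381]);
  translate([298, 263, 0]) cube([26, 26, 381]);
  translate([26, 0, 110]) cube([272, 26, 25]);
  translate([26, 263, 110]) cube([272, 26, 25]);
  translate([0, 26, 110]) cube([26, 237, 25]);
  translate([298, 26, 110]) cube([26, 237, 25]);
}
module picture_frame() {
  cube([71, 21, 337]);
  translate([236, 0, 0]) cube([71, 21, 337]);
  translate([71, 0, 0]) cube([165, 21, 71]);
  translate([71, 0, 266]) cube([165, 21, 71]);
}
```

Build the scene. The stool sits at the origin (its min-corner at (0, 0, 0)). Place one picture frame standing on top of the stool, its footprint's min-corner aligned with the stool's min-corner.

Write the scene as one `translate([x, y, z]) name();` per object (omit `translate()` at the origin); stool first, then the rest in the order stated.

stool();
translate([0, 0, 419]) picture_frame();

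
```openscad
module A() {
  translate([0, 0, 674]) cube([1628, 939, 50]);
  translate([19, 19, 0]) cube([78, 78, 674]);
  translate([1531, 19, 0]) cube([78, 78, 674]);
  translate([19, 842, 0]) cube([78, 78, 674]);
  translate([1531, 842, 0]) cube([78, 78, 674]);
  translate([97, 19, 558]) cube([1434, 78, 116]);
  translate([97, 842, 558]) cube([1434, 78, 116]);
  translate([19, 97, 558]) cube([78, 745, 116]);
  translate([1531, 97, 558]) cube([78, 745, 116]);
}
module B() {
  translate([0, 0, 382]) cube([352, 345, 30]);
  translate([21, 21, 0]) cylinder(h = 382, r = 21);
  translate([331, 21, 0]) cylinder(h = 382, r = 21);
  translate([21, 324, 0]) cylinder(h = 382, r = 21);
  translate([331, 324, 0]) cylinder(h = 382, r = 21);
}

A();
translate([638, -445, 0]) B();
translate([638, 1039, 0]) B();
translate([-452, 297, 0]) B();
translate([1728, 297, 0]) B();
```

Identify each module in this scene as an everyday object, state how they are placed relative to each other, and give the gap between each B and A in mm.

Each stool's nearest face is 100 mm from the table's bounding box.

A is a table. B is a stool. Four stools sit around the table at the −y, +y, −x, +x sides. The gap between each stool and the table is 100 mm.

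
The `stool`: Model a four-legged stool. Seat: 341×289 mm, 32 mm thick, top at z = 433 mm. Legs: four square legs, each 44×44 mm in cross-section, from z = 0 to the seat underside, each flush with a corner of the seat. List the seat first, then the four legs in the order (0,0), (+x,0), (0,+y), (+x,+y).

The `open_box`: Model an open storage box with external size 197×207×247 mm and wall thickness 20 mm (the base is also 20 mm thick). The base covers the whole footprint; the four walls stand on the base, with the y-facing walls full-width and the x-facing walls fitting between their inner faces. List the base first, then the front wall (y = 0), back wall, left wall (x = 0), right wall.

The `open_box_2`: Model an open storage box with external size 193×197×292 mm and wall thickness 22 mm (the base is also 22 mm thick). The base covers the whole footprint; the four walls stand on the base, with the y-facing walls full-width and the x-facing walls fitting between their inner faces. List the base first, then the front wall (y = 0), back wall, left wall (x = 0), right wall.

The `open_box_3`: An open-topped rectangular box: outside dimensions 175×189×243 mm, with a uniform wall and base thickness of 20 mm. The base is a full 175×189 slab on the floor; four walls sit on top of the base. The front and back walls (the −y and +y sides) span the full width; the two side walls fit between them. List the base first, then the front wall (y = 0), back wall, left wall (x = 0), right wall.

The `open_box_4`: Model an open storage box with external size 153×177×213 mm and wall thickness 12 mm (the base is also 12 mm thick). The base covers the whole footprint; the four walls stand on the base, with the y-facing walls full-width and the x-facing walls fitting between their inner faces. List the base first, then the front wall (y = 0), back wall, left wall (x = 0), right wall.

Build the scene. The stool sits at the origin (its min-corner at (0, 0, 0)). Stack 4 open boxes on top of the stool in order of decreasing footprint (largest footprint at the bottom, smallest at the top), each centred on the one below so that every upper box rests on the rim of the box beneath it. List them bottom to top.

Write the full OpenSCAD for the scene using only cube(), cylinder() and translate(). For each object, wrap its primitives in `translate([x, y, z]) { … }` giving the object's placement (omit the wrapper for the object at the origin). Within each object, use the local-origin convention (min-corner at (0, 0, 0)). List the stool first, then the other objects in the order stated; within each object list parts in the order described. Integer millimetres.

translate([0, 0, 401]) cube([341, 289, 32]);
cube([44, 44, 401]);
translate([297, 0, 0]) cube([44, 44, 401]);
translate([0, 245, 0]) cube([44, 44, 401]);
translate([297, 245, 0]) cube([44, 44, 401]);
translate([72, 41, 433]) {
  cube([197, 207, 20]);
  translate([0, 0, 20]) cube([197, 20, 227]);
  translate([0, 187, 20]) cube([197, 20, 227]);
  translate([0, 20, 20]) cube([20, 167, 227]);
  translate([177, 20, 20]) cube([20, 167, 227]);
}
translate([74, 46, 680]) {
  cube([193, 197, 22]);
  translate([0, 0, 22]) cube([193, 22, 270]);
  translate([0, 175, 22]) cube([193, 22, 270]);
  translate([0, 22, 22]) cube([22, 153, 270]);
  translate([171, 22, 22]) cube([22, 153, 270]);
}
translate([83, 50, 972]) {
  cube([175, 189, 20]);
  translate([0, 0, 20]) cube([175, 20, 223]);
  translate([0, 169, 20]) cube([175, 20, 223]);
  translate([0, 20, 20]) cube([20, 149, 223]);
  translate([155, 20, 20]) cube([20, 149, 223]);
}
translate([94, 56, 1215]) {
  cube([153, 177, 12]);
  translate([0, 0, 12]) cube([153, 12, 201]);
  translate([0, 165, 12]) cube([153, 12, 201]);
  translate([0, 12, 12]) cube([12, 153, 201]);
  translate([141, 12, 12]) cube([12, 153, 201]);
}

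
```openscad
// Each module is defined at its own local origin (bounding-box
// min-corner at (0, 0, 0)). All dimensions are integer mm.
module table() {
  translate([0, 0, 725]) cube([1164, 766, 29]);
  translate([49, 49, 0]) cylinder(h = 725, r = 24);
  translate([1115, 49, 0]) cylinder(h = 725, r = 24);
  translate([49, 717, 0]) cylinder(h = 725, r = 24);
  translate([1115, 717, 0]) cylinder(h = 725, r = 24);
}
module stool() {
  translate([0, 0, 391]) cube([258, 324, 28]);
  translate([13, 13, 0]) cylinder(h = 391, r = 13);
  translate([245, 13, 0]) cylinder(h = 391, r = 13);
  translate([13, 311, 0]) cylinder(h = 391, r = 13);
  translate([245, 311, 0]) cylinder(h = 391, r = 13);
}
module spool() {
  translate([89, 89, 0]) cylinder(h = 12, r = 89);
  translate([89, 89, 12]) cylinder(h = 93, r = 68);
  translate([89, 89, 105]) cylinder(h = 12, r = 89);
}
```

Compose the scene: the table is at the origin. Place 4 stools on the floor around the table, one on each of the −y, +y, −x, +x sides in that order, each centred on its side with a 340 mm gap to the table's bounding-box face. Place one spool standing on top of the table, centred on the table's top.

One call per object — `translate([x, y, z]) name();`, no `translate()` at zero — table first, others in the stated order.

table();
translate([453, -664, 0]) stool();
translate([453, 1106, 0]) stool();
translate([-598, 221, 0]) stool();
translate([1504, 221, 0]) stool();
translate([493, 294, 754]) spool();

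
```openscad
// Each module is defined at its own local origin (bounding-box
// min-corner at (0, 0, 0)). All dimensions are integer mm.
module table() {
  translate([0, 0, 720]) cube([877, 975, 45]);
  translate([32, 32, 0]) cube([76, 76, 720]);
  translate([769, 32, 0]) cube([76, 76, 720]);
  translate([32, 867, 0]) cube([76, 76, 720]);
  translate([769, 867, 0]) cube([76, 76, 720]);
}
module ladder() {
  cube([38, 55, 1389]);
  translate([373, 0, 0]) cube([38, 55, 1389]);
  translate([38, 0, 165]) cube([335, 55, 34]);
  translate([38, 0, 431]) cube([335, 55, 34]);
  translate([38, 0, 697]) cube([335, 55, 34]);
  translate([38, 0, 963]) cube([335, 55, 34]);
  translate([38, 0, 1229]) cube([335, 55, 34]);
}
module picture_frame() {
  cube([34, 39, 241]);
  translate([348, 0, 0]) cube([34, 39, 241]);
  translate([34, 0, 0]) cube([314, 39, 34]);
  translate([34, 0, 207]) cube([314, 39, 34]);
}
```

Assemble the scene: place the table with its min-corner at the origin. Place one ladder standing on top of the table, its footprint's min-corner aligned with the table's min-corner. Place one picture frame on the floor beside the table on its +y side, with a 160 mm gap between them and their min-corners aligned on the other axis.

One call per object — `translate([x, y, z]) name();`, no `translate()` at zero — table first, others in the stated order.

table();
translate([0, 0, 765]) ladder();
translate([0, 1135, 0]) picture_frame();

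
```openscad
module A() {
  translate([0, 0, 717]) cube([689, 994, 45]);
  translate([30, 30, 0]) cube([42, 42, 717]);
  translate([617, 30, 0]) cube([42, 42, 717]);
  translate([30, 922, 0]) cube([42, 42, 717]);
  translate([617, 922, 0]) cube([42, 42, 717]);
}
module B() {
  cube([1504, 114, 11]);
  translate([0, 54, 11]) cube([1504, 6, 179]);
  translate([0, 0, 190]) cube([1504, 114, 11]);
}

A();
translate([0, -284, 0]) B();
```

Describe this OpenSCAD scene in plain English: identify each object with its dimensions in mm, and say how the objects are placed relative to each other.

A is a table with a 689×994 mm rectangular top, 45 mm thick, top surface at z = 762 mm, supported by four 42×42 mm square legs, each inset 30 mm from the nearest pair of top edges, running from the floor.

B is an I-beam lying along x, 1504 mm long. Overall section height 201 mm. Two flanges 114 mm wide (y) and 11 mm thick, one on the floor and one at the top; a web 6 mm thick runs between them, centred on the flange width.

The I-beam is on the floor beside the table on its −y side.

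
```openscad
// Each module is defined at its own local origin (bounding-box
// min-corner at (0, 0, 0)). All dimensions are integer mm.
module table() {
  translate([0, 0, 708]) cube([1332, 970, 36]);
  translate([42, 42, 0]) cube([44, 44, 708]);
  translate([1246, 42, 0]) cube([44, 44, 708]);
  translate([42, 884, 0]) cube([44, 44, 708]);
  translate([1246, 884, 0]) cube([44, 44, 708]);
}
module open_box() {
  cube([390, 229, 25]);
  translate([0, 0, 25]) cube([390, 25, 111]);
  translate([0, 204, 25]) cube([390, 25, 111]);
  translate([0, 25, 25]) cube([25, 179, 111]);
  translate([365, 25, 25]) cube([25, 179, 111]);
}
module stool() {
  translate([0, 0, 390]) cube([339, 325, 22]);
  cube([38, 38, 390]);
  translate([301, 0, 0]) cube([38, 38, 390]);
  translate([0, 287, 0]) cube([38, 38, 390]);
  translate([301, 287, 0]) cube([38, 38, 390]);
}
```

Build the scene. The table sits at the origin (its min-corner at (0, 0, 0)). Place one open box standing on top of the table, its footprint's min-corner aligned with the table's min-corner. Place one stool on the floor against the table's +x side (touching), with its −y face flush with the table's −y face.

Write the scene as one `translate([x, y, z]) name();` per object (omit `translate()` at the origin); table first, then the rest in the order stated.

table();
translate([0, 0, 744]) open_box();
translate([1332, 0, 0]) stool();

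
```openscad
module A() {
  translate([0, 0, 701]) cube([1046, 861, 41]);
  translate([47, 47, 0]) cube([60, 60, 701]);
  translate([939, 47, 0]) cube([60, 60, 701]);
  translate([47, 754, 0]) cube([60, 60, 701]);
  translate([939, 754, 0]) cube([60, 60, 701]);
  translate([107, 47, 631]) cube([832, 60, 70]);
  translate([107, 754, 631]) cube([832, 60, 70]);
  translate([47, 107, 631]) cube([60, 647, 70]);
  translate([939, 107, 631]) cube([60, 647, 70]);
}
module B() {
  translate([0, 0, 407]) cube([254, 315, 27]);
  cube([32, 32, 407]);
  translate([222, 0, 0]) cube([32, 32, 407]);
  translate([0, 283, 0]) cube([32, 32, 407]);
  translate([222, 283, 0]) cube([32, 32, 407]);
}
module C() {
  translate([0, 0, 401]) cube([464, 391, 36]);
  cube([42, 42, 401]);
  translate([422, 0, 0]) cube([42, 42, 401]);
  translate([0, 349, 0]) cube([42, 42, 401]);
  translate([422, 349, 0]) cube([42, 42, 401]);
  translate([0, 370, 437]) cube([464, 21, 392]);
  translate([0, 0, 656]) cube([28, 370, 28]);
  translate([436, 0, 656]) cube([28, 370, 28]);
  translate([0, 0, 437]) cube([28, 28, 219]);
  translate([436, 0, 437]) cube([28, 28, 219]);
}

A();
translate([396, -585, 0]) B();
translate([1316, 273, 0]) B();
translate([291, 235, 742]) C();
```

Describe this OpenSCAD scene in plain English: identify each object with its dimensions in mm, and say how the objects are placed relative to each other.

A is a rectangular dining table. The top is 1046×861×41 mm with its upper surface at z = 742 mm. It stands on four 60×60 mm square legs, each inset 47 mm from the nearest pair of top edges, running from the floor to the underside of the top. Four apron rails, 60 mm thick and 70 mm tall, run between adjacent legs with their top edges flush with the underside of the top and their outer faces flush with the legs' outer faces.

B is a four-legged stool. The seat is 254×315 mm, 27 mm thick, top at z = 434 mm. It stands on four square legs, each 32×32 mm in cross-section, from z = 0 to the seat underside, each flush with a corner of the seat.

C is a chair. The seat is a 464×391×36 mm slab with its top at z = 437 mm, on four 42×42 mm corner legs (flush with the seat edges, standing on z = 0). A flat backrest 21 mm thick, 392 mm tall, spans the full seat width and rises from the seat top along its +y edge, rear face flush with the rear of the seat. Two armrests of 28×28 mm section run along each side from the seat's front edge to the front of the backrest, top faces 247 mm above the seat top and outer faces flush with the seat's x-edges; a 28×28 mm post under the front of each armrest stands on the seat at the front corner.

Two stools sit around the table at the −y, +x sides. The chair is on top of the table, centred.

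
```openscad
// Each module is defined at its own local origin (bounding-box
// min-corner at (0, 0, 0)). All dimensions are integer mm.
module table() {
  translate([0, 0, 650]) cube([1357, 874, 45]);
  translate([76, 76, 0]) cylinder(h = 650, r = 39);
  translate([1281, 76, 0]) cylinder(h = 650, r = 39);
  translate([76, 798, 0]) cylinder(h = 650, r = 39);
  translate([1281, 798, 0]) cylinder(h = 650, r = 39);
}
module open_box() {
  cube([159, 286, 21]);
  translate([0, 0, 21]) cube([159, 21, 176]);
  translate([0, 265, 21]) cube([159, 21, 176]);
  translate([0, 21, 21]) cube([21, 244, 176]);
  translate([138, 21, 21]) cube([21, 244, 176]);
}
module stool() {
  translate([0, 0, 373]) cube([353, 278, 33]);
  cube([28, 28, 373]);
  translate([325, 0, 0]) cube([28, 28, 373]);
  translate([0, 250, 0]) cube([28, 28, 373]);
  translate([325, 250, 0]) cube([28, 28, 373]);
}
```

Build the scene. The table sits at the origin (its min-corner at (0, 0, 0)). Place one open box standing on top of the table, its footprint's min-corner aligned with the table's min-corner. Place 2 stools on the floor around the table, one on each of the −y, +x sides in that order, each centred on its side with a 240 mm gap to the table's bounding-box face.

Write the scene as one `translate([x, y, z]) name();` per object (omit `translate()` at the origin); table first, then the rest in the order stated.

table();
translate([0, 0, 695]) open_box();
translate([502, -518, 0]) stool();
translate([1597, 298, 0]) stool();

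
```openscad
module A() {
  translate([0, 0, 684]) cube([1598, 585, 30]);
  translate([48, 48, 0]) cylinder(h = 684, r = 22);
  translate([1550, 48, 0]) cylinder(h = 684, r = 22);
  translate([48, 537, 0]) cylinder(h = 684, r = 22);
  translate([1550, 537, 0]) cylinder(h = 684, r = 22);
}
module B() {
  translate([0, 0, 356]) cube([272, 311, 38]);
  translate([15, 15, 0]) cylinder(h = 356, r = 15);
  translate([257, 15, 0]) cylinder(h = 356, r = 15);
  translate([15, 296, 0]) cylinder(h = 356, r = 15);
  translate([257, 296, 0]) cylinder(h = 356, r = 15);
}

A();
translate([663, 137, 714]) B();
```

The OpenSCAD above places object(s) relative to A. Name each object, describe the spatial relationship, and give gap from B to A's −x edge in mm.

A is a table. B is a stool. The stool is on top of the table, centred. The gap from the stool to the table's −x edge is 663 mm.

The stool's min-x is at 663; the table's min-x is 0; gap = 663 mm.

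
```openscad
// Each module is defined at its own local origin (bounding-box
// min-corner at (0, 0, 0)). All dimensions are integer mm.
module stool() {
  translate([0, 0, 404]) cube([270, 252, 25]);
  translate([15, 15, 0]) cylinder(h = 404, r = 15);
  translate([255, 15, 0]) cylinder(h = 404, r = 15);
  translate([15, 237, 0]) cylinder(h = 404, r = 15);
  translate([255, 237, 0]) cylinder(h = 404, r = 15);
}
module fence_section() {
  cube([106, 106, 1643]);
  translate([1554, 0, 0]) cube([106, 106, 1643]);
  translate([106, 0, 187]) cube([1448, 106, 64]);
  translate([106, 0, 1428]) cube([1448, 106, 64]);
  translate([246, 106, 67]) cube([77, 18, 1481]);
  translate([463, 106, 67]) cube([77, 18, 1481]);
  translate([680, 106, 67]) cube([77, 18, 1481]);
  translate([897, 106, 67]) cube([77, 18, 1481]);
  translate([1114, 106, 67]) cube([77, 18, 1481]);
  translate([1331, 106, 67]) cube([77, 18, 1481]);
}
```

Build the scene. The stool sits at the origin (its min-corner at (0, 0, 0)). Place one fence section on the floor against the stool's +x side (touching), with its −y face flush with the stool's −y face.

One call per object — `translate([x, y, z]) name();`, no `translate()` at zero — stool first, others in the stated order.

stool();
translate([270, 0, 0]) fence_section();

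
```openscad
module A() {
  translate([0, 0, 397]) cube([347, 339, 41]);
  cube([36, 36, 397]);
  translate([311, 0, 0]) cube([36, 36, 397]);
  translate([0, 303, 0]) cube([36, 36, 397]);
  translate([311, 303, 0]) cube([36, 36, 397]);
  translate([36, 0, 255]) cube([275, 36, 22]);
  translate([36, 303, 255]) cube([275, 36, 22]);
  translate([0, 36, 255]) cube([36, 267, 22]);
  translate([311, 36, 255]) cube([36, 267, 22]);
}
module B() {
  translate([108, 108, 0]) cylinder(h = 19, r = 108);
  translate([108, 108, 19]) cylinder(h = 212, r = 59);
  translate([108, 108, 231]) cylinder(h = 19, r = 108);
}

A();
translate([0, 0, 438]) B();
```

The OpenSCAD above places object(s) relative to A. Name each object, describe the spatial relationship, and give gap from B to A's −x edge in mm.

The spool's min-x is at 0; the stool's min-x is 0; gap = 0 mm.

A is a stool. B is a spool. The spool is on top of the stool. The gap from the spool to the stool's −x edge is 0 mm.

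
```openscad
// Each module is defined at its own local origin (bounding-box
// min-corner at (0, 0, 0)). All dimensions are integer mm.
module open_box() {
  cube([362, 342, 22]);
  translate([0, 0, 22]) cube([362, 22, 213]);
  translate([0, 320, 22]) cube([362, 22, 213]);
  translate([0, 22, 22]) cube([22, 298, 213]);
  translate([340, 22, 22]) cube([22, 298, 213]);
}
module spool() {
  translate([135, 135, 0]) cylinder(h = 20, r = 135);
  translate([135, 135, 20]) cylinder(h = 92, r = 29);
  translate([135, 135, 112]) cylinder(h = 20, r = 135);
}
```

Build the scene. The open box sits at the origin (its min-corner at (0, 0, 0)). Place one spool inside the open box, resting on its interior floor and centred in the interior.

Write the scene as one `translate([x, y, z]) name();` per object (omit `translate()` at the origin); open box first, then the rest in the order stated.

open_box();
translate([46, 36, 22]) spool();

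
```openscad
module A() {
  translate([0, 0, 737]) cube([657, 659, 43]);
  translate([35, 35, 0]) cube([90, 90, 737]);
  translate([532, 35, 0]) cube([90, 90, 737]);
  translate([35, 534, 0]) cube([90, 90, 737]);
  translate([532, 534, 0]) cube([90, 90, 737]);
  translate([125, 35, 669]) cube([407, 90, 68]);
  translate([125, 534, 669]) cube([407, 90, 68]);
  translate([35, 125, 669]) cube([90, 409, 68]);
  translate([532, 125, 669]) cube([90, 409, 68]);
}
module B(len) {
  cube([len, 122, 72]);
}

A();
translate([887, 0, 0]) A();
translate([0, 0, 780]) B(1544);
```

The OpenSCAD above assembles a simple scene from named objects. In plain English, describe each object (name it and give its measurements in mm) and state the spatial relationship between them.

A is a table with a 657×659 mm rectangular top, 43 mm thick, top surface at z = 780 mm, supported by four 90×90 mm square legs, each inset 35 mm from the nearest pair of top edges, running from the floor. Four apron rails, 90 mm thick and 68 mm tall, run between adjacent legs with their top edges flush with the underside of the top and their outer faces flush with the legs' outer faces.

B is a rectangular beam 1544 mm long (x), 122 mm deep (y), 72 mm thick (z).

The beam spans the tops of two tables placed 230 mm apart, resting at z = 780 mm.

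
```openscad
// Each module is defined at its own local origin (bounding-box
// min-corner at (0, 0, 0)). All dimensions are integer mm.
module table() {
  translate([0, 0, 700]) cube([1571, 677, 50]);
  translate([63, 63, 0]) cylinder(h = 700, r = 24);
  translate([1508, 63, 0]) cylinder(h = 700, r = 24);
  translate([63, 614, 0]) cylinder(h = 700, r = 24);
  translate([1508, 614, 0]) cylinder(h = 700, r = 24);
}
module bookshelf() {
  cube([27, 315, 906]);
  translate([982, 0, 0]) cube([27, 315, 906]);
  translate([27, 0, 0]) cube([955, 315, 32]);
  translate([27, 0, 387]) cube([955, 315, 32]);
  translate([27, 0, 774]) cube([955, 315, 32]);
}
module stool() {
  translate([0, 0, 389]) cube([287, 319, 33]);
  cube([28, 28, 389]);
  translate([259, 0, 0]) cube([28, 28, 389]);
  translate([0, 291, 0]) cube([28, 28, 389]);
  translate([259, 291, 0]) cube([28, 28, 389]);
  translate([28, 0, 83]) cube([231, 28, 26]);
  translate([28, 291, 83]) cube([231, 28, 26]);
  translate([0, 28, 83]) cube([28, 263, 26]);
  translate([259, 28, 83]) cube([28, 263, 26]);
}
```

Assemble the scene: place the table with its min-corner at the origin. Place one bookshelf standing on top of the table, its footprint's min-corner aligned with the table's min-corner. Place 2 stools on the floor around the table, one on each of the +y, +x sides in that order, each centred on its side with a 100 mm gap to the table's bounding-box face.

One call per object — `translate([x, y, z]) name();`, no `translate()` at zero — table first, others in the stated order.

table();
translate([0, 0, 750]) bookshelf();
translate([642, 777, 0]) stool();
translate([1671, 179, 0]) stool();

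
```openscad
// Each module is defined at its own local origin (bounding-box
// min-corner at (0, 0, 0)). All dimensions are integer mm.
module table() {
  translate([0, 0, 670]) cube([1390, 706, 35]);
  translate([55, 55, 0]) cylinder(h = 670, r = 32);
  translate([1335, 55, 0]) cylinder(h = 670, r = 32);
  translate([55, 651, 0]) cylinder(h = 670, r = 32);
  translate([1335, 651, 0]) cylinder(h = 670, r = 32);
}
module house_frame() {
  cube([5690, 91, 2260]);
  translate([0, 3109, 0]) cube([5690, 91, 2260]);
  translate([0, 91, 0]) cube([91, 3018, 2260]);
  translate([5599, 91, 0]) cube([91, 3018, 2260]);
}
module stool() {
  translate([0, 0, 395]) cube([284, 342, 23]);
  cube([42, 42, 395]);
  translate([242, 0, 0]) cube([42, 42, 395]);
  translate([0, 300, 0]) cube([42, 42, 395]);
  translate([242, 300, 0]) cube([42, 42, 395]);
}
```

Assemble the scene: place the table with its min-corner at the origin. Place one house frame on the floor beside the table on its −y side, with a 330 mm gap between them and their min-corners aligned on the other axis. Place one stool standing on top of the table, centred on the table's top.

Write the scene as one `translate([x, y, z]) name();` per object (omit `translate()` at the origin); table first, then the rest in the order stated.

table();
translate([0, -3530, 0]) house_frame();
translate([553, 182, 705]) stool();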